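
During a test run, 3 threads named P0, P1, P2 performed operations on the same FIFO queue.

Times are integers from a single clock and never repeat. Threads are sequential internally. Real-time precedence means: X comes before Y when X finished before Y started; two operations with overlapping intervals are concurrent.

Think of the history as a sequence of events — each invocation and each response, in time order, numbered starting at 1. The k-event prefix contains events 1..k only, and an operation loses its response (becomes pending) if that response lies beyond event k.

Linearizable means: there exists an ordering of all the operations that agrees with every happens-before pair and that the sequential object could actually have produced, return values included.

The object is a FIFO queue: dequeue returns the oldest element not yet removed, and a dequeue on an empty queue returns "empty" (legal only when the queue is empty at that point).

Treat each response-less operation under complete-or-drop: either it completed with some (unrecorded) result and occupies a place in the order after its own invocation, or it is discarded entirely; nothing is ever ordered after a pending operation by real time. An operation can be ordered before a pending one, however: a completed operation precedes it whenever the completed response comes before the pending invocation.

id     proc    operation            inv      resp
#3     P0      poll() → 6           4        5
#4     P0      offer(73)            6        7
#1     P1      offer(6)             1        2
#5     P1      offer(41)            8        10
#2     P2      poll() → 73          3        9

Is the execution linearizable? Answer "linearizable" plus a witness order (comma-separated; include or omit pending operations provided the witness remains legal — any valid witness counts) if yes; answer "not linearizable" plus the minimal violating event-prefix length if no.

linearizable — witness: #1, #3, #4, #2, #5

step 1: #1 offer(6) — queue <6>
step 2: #3 poll() → 6 — queue <>
step 3: #4 offer(73) — queue <73>
step 4: #2 poll() → 73 — queue <>
step 5: #5 offer(41) — queue <41>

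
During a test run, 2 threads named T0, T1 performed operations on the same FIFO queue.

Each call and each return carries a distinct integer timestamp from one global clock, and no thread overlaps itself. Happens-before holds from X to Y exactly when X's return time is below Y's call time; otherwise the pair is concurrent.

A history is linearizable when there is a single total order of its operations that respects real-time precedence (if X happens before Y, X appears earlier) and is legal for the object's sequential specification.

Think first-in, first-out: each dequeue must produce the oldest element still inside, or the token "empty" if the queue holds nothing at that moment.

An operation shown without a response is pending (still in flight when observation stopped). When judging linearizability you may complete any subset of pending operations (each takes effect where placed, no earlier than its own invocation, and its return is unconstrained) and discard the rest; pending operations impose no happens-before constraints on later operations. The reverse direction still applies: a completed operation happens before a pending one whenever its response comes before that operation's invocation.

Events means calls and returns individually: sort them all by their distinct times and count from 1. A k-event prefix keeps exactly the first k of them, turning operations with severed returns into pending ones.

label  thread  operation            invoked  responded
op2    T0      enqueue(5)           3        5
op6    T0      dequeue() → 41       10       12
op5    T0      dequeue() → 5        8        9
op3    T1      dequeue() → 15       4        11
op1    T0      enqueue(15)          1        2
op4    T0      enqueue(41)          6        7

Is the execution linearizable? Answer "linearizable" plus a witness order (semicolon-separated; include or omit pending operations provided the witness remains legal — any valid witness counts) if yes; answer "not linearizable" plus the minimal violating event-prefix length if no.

1. op1 enqueue(15), leaving queue <15>
2. op2 enqueue(5), leaving queue <15,5>
3. op3 dequeue() → 15, leaving queue <5>
4. op4 enqueue(41), leaving queue <5,41>
5. op5 dequeue() → 5, leaving queue <41>
6. op6 dequeue() → 41, leaving queue <>

linearizable — witness: op1; op2; op3; op4; op5; op6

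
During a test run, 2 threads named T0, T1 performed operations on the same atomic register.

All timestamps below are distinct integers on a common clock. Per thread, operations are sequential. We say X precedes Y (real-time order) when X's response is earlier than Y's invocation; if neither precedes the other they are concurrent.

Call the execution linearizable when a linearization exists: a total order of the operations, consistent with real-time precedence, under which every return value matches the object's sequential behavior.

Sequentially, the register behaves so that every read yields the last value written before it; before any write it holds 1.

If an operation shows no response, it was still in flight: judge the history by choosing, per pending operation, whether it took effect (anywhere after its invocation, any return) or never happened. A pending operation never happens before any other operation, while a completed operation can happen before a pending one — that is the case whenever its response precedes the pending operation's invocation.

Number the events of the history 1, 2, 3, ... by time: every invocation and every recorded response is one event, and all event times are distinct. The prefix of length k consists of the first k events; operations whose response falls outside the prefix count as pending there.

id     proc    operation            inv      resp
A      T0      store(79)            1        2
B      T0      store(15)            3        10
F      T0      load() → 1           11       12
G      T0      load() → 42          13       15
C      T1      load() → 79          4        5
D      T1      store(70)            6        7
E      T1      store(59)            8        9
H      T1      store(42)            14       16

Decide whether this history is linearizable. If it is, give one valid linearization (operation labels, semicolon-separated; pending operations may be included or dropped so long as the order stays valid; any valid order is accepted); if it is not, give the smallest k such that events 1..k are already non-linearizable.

not linearizable — minimal violating prefix: 12 events

events 1..11 are fine; event 12 — the response of F at time 12 — makes the prefix non-linearizable
all 4 real-time-respecting orders fail — 6 completed atomic register operations, no legal replay
sample order A, B, C, D, E, F stalls at step 3 — C load() → 79 has no legal effect
sample order A, C, B, D, E, F stalls at step 6 — F load() → 1 has no legal effect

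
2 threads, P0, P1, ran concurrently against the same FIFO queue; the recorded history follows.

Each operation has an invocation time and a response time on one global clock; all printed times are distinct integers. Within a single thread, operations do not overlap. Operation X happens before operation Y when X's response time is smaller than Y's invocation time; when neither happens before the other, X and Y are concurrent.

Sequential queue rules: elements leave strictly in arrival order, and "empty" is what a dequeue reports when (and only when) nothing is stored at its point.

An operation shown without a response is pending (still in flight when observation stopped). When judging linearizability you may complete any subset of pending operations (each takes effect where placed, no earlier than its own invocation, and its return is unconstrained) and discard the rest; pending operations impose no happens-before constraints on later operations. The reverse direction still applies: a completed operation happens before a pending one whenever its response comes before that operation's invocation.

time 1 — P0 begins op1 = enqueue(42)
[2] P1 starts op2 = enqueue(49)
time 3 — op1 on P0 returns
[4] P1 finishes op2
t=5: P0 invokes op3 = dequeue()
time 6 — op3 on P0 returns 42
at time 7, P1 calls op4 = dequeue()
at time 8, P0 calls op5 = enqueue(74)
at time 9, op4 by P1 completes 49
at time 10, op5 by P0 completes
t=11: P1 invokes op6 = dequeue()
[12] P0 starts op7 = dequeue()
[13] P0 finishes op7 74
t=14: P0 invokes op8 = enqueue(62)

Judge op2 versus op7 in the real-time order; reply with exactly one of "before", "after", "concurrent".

before

op2 spans [2,4], op7 spans [12,13]
resp(op2)=4 < inv(op7)=12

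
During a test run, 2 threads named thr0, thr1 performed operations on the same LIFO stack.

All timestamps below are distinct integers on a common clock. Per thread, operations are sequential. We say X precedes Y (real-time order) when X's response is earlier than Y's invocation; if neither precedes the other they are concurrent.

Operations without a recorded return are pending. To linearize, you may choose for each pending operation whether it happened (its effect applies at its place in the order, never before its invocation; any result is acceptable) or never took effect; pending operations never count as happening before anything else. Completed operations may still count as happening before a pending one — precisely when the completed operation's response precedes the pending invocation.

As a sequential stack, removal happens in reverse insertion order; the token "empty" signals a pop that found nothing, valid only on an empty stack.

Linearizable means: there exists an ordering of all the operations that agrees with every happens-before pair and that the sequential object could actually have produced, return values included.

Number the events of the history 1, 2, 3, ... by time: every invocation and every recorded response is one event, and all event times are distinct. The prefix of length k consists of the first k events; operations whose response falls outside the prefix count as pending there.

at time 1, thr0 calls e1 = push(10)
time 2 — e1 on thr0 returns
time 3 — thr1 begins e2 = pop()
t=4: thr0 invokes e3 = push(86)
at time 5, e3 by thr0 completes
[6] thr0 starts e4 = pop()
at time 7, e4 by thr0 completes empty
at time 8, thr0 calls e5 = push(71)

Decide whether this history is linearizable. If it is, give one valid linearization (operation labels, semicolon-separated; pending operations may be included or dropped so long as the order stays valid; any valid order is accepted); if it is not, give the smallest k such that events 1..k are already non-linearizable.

not linearizable — minimal violating prefix: 7 events

cut after 6 events: linearizable; cut after 7 events (e4 responds, time 7): not linearizable
the completed operations (3 total) allow one real-time order; the LIFO stack replay rejects it
no escape via the 1 pending operation (e2): every completion choice fails
sample order e1, e3, e4 (pending dropped) stalls at step 3 — e4 pop() → empty has no legal effect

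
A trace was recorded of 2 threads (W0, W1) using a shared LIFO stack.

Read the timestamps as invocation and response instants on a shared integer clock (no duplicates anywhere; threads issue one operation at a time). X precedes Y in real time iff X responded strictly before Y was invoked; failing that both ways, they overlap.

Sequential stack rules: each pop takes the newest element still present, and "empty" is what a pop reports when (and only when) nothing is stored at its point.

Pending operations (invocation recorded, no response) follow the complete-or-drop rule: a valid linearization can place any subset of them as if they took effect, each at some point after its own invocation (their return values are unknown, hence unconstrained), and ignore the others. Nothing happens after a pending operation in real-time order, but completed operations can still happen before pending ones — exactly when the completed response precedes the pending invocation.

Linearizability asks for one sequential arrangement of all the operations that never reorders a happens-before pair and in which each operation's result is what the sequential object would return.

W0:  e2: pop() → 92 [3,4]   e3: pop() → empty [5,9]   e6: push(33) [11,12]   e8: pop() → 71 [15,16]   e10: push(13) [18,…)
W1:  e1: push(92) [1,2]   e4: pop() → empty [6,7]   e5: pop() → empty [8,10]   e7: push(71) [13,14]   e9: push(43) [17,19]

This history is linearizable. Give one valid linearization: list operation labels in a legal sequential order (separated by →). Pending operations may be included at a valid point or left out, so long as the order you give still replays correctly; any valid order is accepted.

step 1: e1 push(92) — stack <92>
step 2: e2 pop() → 92 — stack <>
step 3: e3 pop() → empty — stack <>
step 4: e4 pop() → empty — stack <>
step 5: e5 pop() → empty — stack <>
step 6: e6 push(33) — stack <33>
step 7: e7 push(71) — stack <33,71>
step 8: e8 pop() → 71 — stack <33>
step 9: e9 push(43) — stack <33,43>

e1 → e2 → e3 → e4 → e5 → e6 → e7 → e8 → e9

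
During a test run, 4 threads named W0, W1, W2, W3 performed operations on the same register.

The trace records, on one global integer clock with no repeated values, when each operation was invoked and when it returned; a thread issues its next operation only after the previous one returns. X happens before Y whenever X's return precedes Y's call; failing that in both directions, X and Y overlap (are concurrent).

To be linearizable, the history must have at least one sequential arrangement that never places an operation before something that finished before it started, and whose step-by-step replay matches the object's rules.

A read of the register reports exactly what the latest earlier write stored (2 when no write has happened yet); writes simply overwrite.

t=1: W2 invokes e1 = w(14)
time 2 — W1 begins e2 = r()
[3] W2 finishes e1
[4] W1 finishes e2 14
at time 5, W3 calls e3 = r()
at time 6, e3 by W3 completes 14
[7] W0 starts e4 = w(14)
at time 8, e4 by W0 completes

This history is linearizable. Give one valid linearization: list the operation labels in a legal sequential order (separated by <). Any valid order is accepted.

e1 < e2 < e3 < e4

after step 1 (e1 w(14)): value 14
after step 2 (e2 r() → 14): value 14
after step 3 (e3 r() → 14): value 14
after step 4 (e4 w(14)): value 14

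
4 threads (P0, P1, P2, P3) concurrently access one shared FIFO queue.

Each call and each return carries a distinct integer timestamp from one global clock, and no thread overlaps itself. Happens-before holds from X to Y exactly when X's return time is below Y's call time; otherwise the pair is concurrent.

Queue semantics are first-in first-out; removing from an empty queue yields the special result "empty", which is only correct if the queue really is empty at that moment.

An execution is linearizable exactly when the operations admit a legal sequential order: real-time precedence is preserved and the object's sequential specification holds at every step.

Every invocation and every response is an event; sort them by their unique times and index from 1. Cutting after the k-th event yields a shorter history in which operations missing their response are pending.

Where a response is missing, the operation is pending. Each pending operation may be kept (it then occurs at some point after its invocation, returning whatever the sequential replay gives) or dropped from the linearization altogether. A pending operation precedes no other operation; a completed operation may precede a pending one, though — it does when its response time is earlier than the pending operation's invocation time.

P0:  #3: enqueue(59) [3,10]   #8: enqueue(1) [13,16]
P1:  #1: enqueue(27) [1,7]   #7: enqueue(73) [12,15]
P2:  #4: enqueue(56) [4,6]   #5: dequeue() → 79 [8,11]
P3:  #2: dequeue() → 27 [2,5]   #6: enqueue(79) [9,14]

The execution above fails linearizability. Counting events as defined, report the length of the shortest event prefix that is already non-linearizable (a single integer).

11

a valid linearization of events 1..10 exists, for instance #1, #2, #3, #4:
step 1: #1 enqueue(27) — queue <27>
step 2: #2 dequeue() → 27 — queue <>
step 3: #3 enqueue(59) — queue <59>
step 4: #4 enqueue(56) — queue <59,56>
once event 11 joins (#5's response, time 11), exhaustive search finds no witness
every completion of the 1 pending operation (#6) was checked; none linearizes
e.g. #1, #2, #3, #4, #5 (pending dropped): illegal at step 5, since #5 dequeue() → 79 cannot apply there
e.g. #1, #2, #4, #3, #5 (pending dropped): illegal at step 5, since #5 dequeue() → 79 cannot apply there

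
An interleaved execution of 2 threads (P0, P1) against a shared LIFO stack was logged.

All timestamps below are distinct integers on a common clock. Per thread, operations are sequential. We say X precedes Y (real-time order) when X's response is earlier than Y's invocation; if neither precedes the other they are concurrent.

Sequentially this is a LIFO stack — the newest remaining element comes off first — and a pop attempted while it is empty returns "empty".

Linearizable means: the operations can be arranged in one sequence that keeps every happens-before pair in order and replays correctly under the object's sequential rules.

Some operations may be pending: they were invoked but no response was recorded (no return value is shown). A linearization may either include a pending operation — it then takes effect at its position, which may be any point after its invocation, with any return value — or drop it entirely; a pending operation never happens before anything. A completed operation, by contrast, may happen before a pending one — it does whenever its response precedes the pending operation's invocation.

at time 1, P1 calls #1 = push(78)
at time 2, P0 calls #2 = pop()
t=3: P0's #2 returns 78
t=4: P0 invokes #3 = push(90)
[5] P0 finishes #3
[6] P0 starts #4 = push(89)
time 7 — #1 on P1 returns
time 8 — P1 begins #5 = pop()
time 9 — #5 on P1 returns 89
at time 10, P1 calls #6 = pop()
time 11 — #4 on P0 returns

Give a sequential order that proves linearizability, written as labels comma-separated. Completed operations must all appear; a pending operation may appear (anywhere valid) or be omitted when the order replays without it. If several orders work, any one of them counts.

1. #1 push(78), leaving stack <78>
2. #2 pop() → 78, leaving stack <>
3. #3 push(90), leaving stack <90>
4. #4 push(89), leaving stack <90,89>
5. #5 pop() → 89, leaving stack <90>

#1, #2, #3, #4, #5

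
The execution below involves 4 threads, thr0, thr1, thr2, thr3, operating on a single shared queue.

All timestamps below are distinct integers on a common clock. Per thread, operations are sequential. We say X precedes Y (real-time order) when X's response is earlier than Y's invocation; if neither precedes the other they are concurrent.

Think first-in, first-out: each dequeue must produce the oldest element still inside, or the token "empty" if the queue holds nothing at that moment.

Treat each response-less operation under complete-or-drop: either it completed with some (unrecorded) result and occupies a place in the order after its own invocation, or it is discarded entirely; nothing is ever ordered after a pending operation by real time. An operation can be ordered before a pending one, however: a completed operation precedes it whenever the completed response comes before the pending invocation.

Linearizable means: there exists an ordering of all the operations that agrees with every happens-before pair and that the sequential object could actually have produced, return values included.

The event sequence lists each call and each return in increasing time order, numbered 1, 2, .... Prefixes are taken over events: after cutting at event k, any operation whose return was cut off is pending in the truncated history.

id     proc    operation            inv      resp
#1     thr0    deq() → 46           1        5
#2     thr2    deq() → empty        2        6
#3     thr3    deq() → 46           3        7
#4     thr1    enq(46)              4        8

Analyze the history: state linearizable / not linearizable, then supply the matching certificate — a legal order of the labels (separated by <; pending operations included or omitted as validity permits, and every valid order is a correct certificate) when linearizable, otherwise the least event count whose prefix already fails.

not linearizable — minimal violating prefix: 7 events

cut after 6 events: linearizable; cut after 7 events (#3 responds, time 7): not linearizable
3 completed operations, 6 real-time-consistent orders — every queue replay fails
including or dropping the 1 pending operation (#4) in any combination fails
e.g. #1, #2, #3 (pending dropped): illegal at step 1, since #1 deq() → 46 cannot apply there
e.g. #1, #3, #2 (pending dropped): illegal at step 1, since #1 deq() → 46 cannot apply there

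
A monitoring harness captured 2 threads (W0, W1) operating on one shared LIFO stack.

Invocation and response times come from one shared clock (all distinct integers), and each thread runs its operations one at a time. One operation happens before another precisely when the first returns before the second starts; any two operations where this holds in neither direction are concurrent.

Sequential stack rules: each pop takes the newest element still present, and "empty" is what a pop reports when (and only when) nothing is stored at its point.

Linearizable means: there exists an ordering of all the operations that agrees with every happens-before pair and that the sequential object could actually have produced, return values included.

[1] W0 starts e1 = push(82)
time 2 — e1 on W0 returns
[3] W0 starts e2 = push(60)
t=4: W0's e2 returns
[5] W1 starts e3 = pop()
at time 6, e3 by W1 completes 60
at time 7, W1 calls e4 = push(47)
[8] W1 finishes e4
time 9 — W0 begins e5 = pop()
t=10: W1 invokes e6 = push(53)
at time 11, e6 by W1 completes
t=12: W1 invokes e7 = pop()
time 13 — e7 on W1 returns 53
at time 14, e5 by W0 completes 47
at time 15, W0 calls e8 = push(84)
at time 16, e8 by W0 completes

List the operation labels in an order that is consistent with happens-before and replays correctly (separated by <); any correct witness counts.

e1 < e2 < e3 < e4 < e5 < e6 < e7 < e8

after step 1 (e1 push(82)): stack <82>
after step 2 (e2 push(60)): stack <82,60>
after step 3 (e3 pop() → 60): stack <82>
after step 4 (e4 push(47)): stack <82,47>
after step 5 (e5 pop() → 47): stack <82>
after step 6 (e6 push(53)): stack <82,53>
after step 7 (e7 pop() → 53): stack <82>
after step 8 (e8 push(84)): stack <82,84>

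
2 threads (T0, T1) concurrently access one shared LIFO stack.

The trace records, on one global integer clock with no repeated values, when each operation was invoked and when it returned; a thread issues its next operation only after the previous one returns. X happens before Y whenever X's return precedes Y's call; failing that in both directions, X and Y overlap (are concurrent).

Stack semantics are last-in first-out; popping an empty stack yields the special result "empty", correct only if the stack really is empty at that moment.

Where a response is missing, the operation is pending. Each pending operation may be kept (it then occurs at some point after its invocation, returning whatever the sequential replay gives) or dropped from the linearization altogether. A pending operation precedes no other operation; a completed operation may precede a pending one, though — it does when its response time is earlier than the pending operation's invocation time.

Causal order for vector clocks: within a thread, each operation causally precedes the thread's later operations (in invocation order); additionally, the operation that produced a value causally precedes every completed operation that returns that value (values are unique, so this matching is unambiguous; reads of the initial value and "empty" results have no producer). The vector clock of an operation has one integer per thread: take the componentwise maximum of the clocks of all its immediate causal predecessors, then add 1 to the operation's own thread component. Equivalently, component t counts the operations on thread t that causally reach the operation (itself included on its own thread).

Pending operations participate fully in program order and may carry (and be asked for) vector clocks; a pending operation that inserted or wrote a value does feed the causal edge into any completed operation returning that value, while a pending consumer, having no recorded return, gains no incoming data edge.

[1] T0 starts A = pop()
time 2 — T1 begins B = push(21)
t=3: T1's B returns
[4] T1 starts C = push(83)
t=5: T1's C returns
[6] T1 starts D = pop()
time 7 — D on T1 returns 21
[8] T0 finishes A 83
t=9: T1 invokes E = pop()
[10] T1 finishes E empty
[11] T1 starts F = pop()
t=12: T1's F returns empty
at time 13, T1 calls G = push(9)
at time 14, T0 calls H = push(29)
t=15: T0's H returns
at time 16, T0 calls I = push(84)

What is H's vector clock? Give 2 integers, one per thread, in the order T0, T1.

B, invoked 2, has no incoming edges; only T1's bump applies → (0, 1)
from VC(B)=(0, 1), C (invoked 4) maxes components and bumps T1 → (0, 2)
from VC(B)=(0, 1), VC(C)=(0, 2), D (invoked 6) maxes components and bumps T1 → (0, 3)
from VC(C)=(0, 2), A (invoked 1) maxes components and bumps T0 → (1, 2)
from VC(D)=(0, 3), E (invoked 9) maxes components and bumps T1 → (0, 4)
from VC(A)=(1, 2), H (invoked 14) maxes components and bumps T0 → (2, 2)
from VC(E)=(0, 4), F (invoked 11) maxes components and bumps T1 → (0, 5)
from VC(H)=(2, 2), I (invoked 16) maxes components and bumps T0 → (3, 2)
from VC(F)=(0, 5), G (invoked 13) maxes components and bumps T1 → (0, 6)
target: VC(H) = (2, 2)

(2, 2)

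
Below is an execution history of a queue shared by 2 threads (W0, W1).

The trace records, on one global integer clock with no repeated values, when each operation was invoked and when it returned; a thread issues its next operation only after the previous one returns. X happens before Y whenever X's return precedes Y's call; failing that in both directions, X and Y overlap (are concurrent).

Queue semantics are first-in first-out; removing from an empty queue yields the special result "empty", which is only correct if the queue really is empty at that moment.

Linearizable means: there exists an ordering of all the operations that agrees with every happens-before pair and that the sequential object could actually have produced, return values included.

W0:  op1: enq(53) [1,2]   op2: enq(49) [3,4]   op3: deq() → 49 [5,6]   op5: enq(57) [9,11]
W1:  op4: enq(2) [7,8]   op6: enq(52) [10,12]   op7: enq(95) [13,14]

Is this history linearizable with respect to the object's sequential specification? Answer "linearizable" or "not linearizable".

not linearizable

events 1..5 are fine; event 6 — the response of op3 at time 6 — makes the prefix non-linearizable
the completed operations (3 total) allow one real-time order; the queue replay rejects it
sample order op1, op2, op3 stalls at step 3 — op3 deq() → 49 has no legal effect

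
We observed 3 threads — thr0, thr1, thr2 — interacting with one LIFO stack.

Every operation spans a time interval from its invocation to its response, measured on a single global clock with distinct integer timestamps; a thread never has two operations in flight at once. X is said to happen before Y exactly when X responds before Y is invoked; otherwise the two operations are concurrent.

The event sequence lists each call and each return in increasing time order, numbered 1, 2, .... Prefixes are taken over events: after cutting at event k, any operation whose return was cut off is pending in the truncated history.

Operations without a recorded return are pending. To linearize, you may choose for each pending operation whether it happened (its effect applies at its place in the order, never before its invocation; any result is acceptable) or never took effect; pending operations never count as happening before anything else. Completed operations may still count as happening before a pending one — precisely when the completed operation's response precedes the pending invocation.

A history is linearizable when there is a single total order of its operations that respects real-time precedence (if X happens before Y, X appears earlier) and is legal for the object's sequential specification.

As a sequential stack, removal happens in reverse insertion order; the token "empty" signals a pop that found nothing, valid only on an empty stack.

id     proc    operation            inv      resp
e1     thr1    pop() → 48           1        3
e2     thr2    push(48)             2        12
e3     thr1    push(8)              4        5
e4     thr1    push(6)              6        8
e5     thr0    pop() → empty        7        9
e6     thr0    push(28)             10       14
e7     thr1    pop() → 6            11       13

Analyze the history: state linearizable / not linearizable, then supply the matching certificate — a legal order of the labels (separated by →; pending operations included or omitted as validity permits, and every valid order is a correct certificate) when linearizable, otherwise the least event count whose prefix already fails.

through event 8 a valid linearization exists; event 9 (e5 responding at time 9) ends that
every one of the 2 real-time-consistent orders over 4 completed LIFO stack ops fails the sequential spec
no escape via the 1 pending operation (e2): every completion choice fails
take e1, e3, e4, e5 (pending dropped): step 1 already fails, because e1 pop() → 48 cannot occur there
take e1, e3, e5, e4 (pending dropped): step 1 already fails, because e1 pop() → 48 cannot occur there

not linearizable — minimal violating prefix: 9 events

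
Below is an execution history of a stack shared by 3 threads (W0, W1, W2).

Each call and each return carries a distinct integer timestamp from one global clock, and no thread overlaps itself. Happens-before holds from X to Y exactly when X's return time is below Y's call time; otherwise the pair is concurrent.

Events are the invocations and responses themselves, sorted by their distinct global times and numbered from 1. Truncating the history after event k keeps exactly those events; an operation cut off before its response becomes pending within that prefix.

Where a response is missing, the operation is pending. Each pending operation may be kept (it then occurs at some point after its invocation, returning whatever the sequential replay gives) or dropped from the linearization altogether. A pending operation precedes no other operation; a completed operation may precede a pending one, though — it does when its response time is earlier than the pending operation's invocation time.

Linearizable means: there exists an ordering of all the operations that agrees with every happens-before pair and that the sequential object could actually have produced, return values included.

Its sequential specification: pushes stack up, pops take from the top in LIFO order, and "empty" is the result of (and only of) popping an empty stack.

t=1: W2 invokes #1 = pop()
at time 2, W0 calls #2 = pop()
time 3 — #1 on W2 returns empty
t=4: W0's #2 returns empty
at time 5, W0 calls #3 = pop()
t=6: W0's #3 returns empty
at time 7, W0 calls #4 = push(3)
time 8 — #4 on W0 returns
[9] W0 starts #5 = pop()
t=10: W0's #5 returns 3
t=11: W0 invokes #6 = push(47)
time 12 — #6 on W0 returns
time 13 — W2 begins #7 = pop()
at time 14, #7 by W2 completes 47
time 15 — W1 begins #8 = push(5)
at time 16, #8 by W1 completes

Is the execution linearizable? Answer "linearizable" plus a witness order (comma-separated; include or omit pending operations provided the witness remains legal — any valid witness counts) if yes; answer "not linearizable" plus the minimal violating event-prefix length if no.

linearizable — witness: #1, #2, #3, #4, #5, #6, #7, #8

1. #1 pop() → empty, leaving stack <>
2. #2 pop() → empty, leaving stack <>
3. #3 pop() → empty, leaving stack <>
4. #4 push(3), leaving stack <3>
5. #5 pop() → 3, leaving stack <>
6. #6 push(47), leaving stack <47>
7. #7 pop() → 47, leaving stack <>
8. #8 push(5), leaving stack <5>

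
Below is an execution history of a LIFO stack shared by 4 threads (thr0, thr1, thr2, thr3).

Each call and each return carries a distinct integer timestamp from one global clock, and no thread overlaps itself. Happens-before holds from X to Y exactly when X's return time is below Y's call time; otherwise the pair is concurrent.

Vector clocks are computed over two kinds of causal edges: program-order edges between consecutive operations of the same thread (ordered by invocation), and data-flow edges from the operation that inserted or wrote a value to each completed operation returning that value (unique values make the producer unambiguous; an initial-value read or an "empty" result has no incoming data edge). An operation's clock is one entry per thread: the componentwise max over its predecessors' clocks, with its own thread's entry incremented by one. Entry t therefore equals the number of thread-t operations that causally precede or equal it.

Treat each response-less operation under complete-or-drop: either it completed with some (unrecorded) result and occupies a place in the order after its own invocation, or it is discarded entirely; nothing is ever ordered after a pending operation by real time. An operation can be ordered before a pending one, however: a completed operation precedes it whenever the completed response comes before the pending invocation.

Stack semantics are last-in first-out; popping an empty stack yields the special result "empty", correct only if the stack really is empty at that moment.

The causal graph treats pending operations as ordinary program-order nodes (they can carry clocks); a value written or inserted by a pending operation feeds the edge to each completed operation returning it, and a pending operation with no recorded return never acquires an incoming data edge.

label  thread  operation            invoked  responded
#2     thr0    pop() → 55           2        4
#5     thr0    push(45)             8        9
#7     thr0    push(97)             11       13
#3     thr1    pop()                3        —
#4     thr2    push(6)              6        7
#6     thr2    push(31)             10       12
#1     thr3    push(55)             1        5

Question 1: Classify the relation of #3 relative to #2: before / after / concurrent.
concurrent

#3 spans [3,…), #2 spans [2,4]
the intervals overlap in both directions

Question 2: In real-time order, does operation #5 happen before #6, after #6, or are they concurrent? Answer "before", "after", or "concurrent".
before

#5 spans [8,9], #6 spans [10,12]
resp(#5)=9 < inv(#6)=10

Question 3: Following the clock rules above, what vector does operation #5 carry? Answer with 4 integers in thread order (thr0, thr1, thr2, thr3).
(2, 0, 0, 1)

VC(#1, invoked at 1): no causal predecessors; +1 on thr3 → (0, 0, 0, 1)
VC(#4, invoked at 6): no causal predecessors; +1 on thr2 → (0, 0, 1, 0)
VC(#3, invoked at 3): no causal predecessors; +1 on thr1 → (0, 1, 0, 0)
#6 (invocation 10): componentwise max over VC(#4)=(0, 0, 1, 0), +1 at thr2, giving (0, 0, 2, 0)
#2 (invocation 2): componentwise max over VC(#1)=(0, 0, 0, 1), +1 at thr0, giving (1, 0, 0, 1)
#5 (invocation 8): componentwise max over VC(#2)=(1, 0, 0, 1), +1 at thr0, giving (2, 0, 0, 1)
#7 (invocation 11): componentwise max over VC(#5)=(2, 0, 0, 1), +1 at thr0, giving (3, 0, 0, 1)
target: VC(#5) = (2, 0, 0, 1)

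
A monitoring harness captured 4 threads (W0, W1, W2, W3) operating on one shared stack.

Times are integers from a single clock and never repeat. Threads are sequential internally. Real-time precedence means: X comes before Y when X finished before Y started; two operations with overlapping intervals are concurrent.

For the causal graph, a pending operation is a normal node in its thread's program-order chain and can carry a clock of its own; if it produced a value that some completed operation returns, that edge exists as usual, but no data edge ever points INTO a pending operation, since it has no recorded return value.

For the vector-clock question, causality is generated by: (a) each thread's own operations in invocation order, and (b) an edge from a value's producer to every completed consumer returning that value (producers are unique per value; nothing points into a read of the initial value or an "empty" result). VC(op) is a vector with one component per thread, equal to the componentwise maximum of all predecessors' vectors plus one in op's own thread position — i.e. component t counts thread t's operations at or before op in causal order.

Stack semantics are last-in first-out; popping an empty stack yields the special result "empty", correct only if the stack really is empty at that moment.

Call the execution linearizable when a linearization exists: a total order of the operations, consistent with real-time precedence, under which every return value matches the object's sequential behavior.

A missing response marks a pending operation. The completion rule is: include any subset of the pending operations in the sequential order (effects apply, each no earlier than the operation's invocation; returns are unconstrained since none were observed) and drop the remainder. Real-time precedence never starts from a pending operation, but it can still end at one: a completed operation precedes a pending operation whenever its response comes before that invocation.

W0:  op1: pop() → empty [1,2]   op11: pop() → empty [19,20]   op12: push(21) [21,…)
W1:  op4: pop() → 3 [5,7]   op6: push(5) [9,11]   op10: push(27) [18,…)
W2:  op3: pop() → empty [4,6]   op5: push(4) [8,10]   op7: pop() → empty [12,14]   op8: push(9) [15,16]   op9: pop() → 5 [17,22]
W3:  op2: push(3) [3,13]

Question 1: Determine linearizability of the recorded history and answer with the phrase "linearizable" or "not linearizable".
events 1..13 are fine; event 14 — the response of op7 at time 14 — makes the prefix non-linearizable
every one of the 24 real-time-consistent orders over 7 completed stack ops fails the sequential spec
e.g. op1, op2, op3, op4, op5, op6, op7: illegal at step 3, since op3 pop() → empty cannot apply there
e.g. op1, op2, op3, op4, op6, op5, op7: illegal at step 3, since op3 pop() → empty cannot apply there

not linearizable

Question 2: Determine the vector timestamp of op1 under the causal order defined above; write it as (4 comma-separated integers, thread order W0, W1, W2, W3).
VC(op2, invoked at 3): no causal predecessors; +1 on W3 → (0, 0, 0, 1)
VC(op3, invoked at 4): no causal predecessors; +1 on W2 → (0, 0, 1, 0)
VC(op1, invoked at 1): no causal predecessors; +1 on W0 → (1, 0, 0, 0)
from VC(op3)=(0, 0, 1, 0), op5 (invoked 8) maxes components and bumps W2 → (0, 0, 2, 0)
from VC(op2)=(0, 0, 0, 1), op4 (invoked 5) maxes components and bumps W1 → (0, 1, 0, 1)
from VC(op1)=(1, 0, 0, 0), op11 (invoked 19) maxes components and bumps W0 → (2, 0, 0, 0)
from VC(op5)=(0, 0, 2, 0), op7 (invoked 12) maxes components and bumps W2 → (0, 0, 3, 0)
from VC(op4)=(0, 1, 0, 1), op6 (invoked 9) maxes components and bumps W1 → (0, 2, 0, 1)
from VC(op11)=(2, 0, 0, 0), op12 (invoked 21) maxes components and bumps W0 → (3, 0, 0, 0)
from VC(op7)=(0, 0, 3, 0), op8 (invoked 15) maxes components and bumps W2 → (0, 0, 4, 0)
from VC(op6)=(0, 2, 0, 1), op10 (invoked 18) maxes components and bumps W1 → (0, 3, 0, 1)
from VC(op6)=(0, 2, 0, 1), VC(op8)=(0, 0, 4, 0), op9 (invoked 17) maxes components and bumps W2 → (0, 2, 5, 1)
target: VC(op1) = (1, 0, 0, 0)

(1, 0, 0, 0)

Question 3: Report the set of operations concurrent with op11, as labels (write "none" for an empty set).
concurrent with op11 ([19,20]): every op whose interval crosses 19..20
op1 [1,2]: before
op2 [3,13]: before
op3 [4,6]: before
op4 [5,7]: before
op5 [8,10]: before
op6 [9,11]: before
op7 [12,14]: before
op8 [15,16]: before
op9 [17,22]: concurrent
op10 [18,…): concurrent
op12 [21,…): after

op10, op9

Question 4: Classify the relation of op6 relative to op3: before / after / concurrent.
op6 spans [9,11], op3 spans [4,6]
resp(op3)=6 < inv(op6)=9

after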